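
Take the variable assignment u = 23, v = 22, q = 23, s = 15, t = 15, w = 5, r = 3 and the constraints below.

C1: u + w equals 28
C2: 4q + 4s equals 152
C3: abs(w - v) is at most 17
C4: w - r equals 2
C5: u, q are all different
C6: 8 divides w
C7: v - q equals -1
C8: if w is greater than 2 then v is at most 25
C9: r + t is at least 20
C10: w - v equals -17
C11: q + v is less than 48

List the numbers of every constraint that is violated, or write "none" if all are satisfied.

Constraints 5, 6, 9 are violated.

C1: u + w = 23 + 5 = 28  true
C2: 4q + 4s = 4(23) + 4(15) = 152  true
C3: abs(5 - 22) = 17; 17 ≤ 17  true
C4: w - r = 5 - 3 = 2  true
C5: u = q = 23, not all different  false
C6: 5 = 8*0 + 5, so 8 does not divide 5  false
C7: v - q = 22 - 23 = -1  true
C8: w = 5 > 2, so we need v ≤ 25; v = 22 ≤ 25  true
C9: r + t = 3 + 15 = 18; 18 < 20, bound 20 not met  false
C10: w - v = 5 - 22 = -17  true
C11: q + v = 23 + 22 = 45; 45 < 48  true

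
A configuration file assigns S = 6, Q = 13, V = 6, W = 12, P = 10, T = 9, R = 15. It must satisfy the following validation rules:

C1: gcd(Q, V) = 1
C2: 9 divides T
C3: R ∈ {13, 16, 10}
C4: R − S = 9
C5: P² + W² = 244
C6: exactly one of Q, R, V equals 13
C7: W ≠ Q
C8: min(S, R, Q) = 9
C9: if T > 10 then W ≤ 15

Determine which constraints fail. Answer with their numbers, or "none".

No — constraints 3 and 8 are not satisfied.

C1: gcd(13, 6) = 1 — OK.
C2: 9 / 9 = 1, so 9 divides 9 — OK.
C3: R = 15 is not in {13, 16, 10} — violated.
C4: R − S = 15 − 6 = 9 — OK.
C5: P² + W² = 10² + 12² = 100 + 144 = 244 — OK.
C6: Q=13, R=15, V=6; 1 of them equals 13 — OK.
C7: W = 12, Q = 13; distinct — OK.
C8: min(6, 15, 13) = 6, not 9 — violated.
C9: T = 9, not > 10; antecedent false, conditional vacuously true — OK.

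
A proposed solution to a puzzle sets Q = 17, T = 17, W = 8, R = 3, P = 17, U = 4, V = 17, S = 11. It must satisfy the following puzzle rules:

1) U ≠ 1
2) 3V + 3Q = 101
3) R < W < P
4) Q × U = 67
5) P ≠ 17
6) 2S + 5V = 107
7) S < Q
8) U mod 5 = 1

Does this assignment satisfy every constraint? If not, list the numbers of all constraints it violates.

Violated: 2, 4, 5, and 8.

1) U = 4, and 4 ≠ 1 — holds.
2) 3V + 3Q = 3(17) + 3(17) = 102, not 101 — does not hold.
3) values 3 < 8 < 17 — holds.
4) Q × U = 17 × 4 = 68, not 67 — does not hold.
5) P = 17, but 17 is required to differ — does not hold.
6) 2S + 5V = 2(11) + 5(17) = 107 — holds.
7) S = 11, Q = 17; 11 < 17 — holds.
8) 4 mod 5 = 4, not 1 — does not hold.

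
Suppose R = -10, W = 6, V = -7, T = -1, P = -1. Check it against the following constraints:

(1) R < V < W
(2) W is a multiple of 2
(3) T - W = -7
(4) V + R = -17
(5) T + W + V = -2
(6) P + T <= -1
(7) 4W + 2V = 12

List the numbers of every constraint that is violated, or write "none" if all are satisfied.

(1) values -10 < -7 < 6  OK
(2) 6 / 2 = 3, so 2 divides 6  OK
(3) T - W = -1 - 6 = -7  OK
(4) V + R = -7 + (-10) = -17  OK
(5) T + W + V = -1 + 6 + (-7) = -2  OK
(6) P + T = -1 + (-1) = -2; -2 ≤ -1  OK
(7) 4W + 2V = 4(6) + 2(-7) = 10, not 12  FAIL

Constraint 7 is violated.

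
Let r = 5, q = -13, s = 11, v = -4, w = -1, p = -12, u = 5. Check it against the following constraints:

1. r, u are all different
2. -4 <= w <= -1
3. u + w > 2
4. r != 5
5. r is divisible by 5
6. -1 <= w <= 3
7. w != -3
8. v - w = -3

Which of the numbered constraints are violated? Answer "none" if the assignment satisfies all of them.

1. r = u = 5, not all different  no
2. w = -1 lies in [-4, -1]  yes
3. u + w = 5 + (-1) = 4; 4 > 2  yes
4. r = 5, but 5 is required to differ  no
5. 5 / 5 = 1, so 5 divides 5  yes
6. w = -1 lies in [-1, 3]  yes
7. w = -1, and -1 ≠ -3  yes
8. v - w = -4 - (-1) = -3  yes

Violated: 1, 4.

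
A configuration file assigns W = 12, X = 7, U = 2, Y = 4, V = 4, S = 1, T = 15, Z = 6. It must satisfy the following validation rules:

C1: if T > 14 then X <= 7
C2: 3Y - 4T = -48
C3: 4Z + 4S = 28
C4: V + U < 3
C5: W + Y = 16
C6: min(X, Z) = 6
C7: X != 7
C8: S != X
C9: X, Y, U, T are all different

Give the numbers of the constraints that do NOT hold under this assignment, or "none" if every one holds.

Constraints 4 and 7 do not hold.

C1: T = 15 > 14, so we need X ≤ 7; X = 7 ≤ 7  OK
C2: 3Y - 4T = 3(4) - 4(15) = -48  OK
C3: 4Z + 4S = 4(6) + 4(1) = 28  OK
C4: V + U = 4 + 2 = 6; 6 ≥ 3, bound 3 not met  FAIL
C5: W + Y = 12 + 4 = 16  OK
C6: min(7, 6) = 6  OK
C7: X = 7, but 7 is required to differ  FAIL
C8: S = 1, X = 7; distinct  OK
C9: values 7, 4, 2, 15 are pairwise distinct  OK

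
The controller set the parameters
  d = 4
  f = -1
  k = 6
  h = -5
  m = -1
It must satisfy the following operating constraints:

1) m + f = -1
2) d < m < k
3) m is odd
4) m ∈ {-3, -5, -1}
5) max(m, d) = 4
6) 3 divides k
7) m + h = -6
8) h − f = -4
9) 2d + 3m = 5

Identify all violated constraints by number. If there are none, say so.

1) m + f = -1 + (-1) = -2, not -1 — violated.
2) values 4, -1, 6; d = 4 is not < m = -1 — violated.
3) m = -1 is odd — satisfied.
4) m = -1 is in {-3, -5, -1} — satisfied.
5) max(-1, 4) = 4 — satisfied.
6) 6 / 3 = 2, so 3 divides 6 — satisfied.
7) m + h = -1 + (-5) = -6 — satisfied.
8) h − f = -5 − (-1) = -4 — satisfied.
9) 2d + 3m = 2(4) + 3(-1) = 5 — satisfied.

The assignment fails constraints 1 and 2.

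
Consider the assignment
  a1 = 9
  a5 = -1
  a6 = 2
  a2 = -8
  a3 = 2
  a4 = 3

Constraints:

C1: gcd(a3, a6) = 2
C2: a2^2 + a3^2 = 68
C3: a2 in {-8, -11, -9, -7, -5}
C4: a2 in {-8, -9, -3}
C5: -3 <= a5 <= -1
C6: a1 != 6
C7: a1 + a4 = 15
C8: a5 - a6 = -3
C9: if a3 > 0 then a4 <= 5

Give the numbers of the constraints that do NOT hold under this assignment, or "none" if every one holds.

C1: gcd(2, 2) = 2  ✓
C2: a2^2 + a3^2 = (-8)^2 + 2^2 = 64 + 4 = 68  ✓
C3: a2 = -8 is in {-8, -11, -9, -7, -5}  ✓
C4: a2 = -8 is in {-8, -9, -3}  ✓
C5: a5 = -1 lies in [-3, -1]  ✓
C6: a1 = 9, and 9 ≠ 6  ✓
C7: a1 + a4 = 9 + 3 = 12, not 15  ✗
C8: a5 - a6 = -1 - 2 = -3  ✓
C9: a3 = 2 > 0, so we need a4 ≤ 5; a4 = 3 ≤ 5  ✓

Constraint 7 is violated.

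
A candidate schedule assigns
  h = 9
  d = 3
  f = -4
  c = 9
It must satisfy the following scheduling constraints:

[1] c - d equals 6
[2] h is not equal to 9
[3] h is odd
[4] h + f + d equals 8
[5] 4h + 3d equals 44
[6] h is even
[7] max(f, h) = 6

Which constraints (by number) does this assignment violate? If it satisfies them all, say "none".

[1] c - d = 9 - 3 = 6 — holds.
[2] h = 9, but 9 is required to differ — fails.
[3] h = 9 is odd — holds.
[4] h + f + d = 9 + (-4) + 3 = 8 — holds.
[5] 4h + 3d = 4(9) + 3(3) = 45, not 44 — fails.
[6] h = 9 is odd — fails.
[7] max(-4, 9) = 9, not 6 — fails.

Constraints 2, 5, 6, 7 are violated.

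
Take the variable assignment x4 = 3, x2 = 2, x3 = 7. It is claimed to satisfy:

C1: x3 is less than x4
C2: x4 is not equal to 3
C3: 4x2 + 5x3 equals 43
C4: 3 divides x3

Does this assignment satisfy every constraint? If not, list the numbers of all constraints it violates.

C1: x3 = 7, x4 = 3; 7 ≥ 3 (want <)  fails
C2: x4 = 3, but 3 is required to differ  fails
C3: 4x2 + 5x3 = 4(2) + 5(7) = 43  holds
C4: 7 = 3*2 + 1, so 3 does not divide 7  fails

No — constraints 1, 2, 4 are not satisfied.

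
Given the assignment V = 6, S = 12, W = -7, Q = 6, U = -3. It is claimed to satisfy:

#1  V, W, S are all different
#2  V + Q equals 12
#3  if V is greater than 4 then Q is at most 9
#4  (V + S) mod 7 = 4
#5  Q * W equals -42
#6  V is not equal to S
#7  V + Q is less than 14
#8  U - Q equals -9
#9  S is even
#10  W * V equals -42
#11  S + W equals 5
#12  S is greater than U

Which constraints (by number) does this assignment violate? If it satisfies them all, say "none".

#1 values 6, -7, 12 are pairwise distinct — satisfied.
#2 V + Q = 6 + 6 = 12 — satisfied.
#3 V = 6 > 4, so we need Q ≤ 9; Q = 6 ≤ 9 — satisfied.
#4 V + S = 18; 18 mod 7 = 4 — satisfied.
#5 Q * W = 6 * (-7) = -42 — satisfied.
#6 V = 6, S = 12; distinct — satisfied.
#7 V + Q = 6 + 6 = 12; 12 < 14 — satisfied.
#8 U - Q = -3 - 6 = -9 — satisfied.
#9 S = 12 is even — satisfied.
#10 W * V = -7 * 6 = -42 — satisfied.
#11 S + W = 12 + (-7) = 5 — satisfied.
#12 S = 12, U = -3; 12 > -3 — satisfied.

The assignment satisfies every constraint.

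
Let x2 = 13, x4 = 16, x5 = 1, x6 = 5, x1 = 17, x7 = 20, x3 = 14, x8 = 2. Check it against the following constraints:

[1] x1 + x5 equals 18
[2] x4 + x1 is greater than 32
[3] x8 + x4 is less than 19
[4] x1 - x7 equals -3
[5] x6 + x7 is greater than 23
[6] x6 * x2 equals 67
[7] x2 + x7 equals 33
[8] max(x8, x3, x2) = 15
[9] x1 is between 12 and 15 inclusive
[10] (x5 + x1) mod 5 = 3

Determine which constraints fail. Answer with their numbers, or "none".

[1] x1 + x5 = 17 + 1 = 18  true
[2] x4 + x1 = 16 + 17 = 33; 33 > 32  true
[3] x8 + x4 = 2 + 16 = 18; 18 < 19  true
[4] x1 - x7 = 17 - 20 = -3  true
[5] x6 + x7 = 5 + 20 = 25; 25 > 23  true
[6] x6 * x2 = 5 * 13 = 65, not 67  false
[7] x2 + x7 = 13 + 20 = 33  true
[8] max(2, 14, 13) = 14, not 15  false
[9] x1 = 17 is outside [12, 15]  false
[10] x5 + x1 = 18; 18 mod 5 = 3  true

The assignment fails constraints 6, 8, and 9.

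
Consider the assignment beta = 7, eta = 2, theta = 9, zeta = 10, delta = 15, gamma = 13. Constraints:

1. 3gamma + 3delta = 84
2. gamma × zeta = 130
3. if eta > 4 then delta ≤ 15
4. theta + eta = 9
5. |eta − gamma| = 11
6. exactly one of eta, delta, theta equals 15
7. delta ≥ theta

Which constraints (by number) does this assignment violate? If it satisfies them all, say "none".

1. 3gamma + 3delta = 3(13) + 3(15) = 84  yes
2. gamma × zeta = 13 × 10 = 130  yes
3. eta = 2, not > 4; antecedent false, conditional vacuously true  yes
4. theta + eta = 9 + 2 = 11, not 9  no
5. |2 − 13| = 11  yes
6. eta=2, delta=15, theta=9; 1 of them equals 15  yes
7. delta = 15, theta = 9; 15 ≥ 9  yes

No — constraint 4 is not satisfied.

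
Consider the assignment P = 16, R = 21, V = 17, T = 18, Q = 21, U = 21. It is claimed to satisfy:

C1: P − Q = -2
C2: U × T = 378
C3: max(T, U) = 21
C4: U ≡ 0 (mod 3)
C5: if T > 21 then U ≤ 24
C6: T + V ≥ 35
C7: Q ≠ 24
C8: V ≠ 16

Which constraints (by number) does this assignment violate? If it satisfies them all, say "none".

No — constraint 1 is not satisfied.

C1: P − Q = 16 − 21 = -5, not -2  no
C2: U × T = 21 × 18 = 378  yes
C3: max(18, 21) = 21  yes
C4: 21 mod 3 = 0  yes
C5: T = 18, not > 21; antecedent false, conditional vacuously true  yes
C6: T + V = 18 + 17 = 35; 35 ≥ 35  yes
C7: Q = 21, and 21 ≠ 24  yes
C8: V = 17, and 17 ≠ 16  yes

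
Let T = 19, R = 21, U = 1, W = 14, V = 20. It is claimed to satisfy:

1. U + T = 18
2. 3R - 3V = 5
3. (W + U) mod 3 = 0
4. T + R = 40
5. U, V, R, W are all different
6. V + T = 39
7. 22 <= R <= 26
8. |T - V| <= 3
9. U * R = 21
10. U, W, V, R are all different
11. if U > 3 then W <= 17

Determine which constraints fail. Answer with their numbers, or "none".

Constraints 1, 2, 7 do not hold.

1. U + T = 1 + 19 = 20, not 18 — violated.
2. 3R - 3V = 3(21) - 3(20) = 3, not 5 — violated.
3. W + U = 15; 15 mod 3 = 0 — OK.
4. T + R = 19 + 21 = 40 — OK.
5. values 1, 20, 21, 14 are pairwise distinct — OK.
6. V + T = 20 + 19 = 39 — OK.
7. R = 21 is outside [22, 26] — violated.
8. |19 - 20| = 1; 1 ≤ 3 — OK.
9. U * R = 1 * 21 = 21 — OK.
10. values 1, 14, 20, 21 are pairwise distinct — OK.
11. U = 1, not > 3; antecedent false, conditional vacuously true — OK.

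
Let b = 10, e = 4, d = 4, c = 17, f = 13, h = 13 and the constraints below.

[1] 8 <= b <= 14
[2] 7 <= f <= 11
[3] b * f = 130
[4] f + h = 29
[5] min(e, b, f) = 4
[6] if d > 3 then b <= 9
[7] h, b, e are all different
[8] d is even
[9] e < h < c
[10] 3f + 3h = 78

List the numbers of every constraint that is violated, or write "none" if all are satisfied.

[1] b = 10 lies in [8, 14] — satisfied.
[2] f = 13 is outside [7, 11] — violated.
[3] b * f = 10 * 13 = 130 — satisfied.
[4] f + h = 13 + 13 = 26, not 29 — violated.
[5] min(4, 10, 13) = 4 — satisfied.
[6] d = 4 > 3, so we need b ≤ 9; but b = 10 > 9 — violated.
[7] values 13, 10, 4 are pairwise distinct — satisfied.
[8] d = 4 is even — satisfied.
[9] values 4 < 13 < 17 — satisfied.
[10] 3f + 3h = 3(13) + 3(13) = 78 — satisfied.

No — constraints 2, 4, and 6 are not satisfied.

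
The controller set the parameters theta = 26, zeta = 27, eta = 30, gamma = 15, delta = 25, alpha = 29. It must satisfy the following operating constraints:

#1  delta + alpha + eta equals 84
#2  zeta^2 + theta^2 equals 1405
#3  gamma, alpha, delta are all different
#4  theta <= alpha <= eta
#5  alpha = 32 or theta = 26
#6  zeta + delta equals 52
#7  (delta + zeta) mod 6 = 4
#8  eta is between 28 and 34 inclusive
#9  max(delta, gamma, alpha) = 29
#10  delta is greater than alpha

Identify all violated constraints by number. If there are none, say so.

#1 delta + alpha + eta = 25 + 29 + 30 = 84 — OK.
#2 zeta^2 + theta^2 = 27^2 + 26^2 = 729 + 676 = 1405 — OK.
#3 values 15, 29, 25 are pairwise distinct — OK.
#4 values 26 <= 29 <= 30 — OK.
#5 alpha = 29 ≠ 32, but theta = 26 = 26 (second disjunct) — OK.
#6 zeta + delta = 27 + 25 = 52 — OK.
#7 delta + zeta = 52; 52 mod 6 = 4 — OK.
#8 eta = 30 lies in [28, 34] — OK.
#9 max(25, 15, 29) = 29 — OK.
#10 delta = 25, alpha = 29; 25 ≤ 29 (want >) — violated.

Constraint 10 does not hold.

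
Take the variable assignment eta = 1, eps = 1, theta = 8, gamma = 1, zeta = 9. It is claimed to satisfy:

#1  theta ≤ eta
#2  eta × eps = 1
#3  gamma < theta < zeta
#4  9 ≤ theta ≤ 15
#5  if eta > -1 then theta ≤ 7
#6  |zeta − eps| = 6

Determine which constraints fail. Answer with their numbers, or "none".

No — constraints 1, 4, 5, 6 are not satisfied.

#1 theta = 8, eta = 1; 8 > 1 (want ≤)  false
#2 eta × eps = 1 × 1 = 1  true
#3 values 1 < 8 < 9  true
#4 theta = 8 is outside [9, 15]  false
#5 eta = 1 > -1, so we need theta ≤ 7; but theta = 8 > 7  false
#6 |9 − 1| = 8, not 6  false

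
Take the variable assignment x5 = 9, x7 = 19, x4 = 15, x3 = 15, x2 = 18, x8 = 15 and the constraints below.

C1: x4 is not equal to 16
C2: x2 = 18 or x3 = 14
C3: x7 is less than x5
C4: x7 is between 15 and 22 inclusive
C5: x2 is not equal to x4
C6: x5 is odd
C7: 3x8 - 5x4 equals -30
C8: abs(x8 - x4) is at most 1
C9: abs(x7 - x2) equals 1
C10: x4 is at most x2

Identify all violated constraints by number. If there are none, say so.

Violated: 3.

C1: x4 = 15, and 15 ≠ 16  true
C2: x2 = 18 = 18 (first disjunct)  true
C3: x7 = 19, x5 = 9; 19 ≥ 9 (want <)  false
C4: x7 = 19 lies in [15, 22]  true
C5: x2 = 18, x4 = 15; distinct  true
C6: x5 = 9 is odd  true
C7: 3x8 - 5x4 = 3(15) - 5(15) = -30  true
C8: abs(15 - 15) = 0; 0 ≤ 1  true
C9: abs(19 - 18) = 1  true
C10: x4 = 15, x2 = 18; 15 ≤ 18  true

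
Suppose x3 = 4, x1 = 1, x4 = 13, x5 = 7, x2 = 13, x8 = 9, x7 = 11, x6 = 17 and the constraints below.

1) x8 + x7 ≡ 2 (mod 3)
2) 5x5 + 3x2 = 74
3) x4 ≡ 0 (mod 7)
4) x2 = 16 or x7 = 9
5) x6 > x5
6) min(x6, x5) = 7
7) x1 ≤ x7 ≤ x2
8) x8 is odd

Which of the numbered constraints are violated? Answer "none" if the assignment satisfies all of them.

Violated: 3 and 4.

1) x8 + x7 = 20; 20 mod 3 = 2 — holds.
2) 5x5 + 3x2 = 5(7) + 3(13) = 74 — holds.
3) 13 mod 7 = 6, not 0 — fails.
4) x2 = 13 ≠ 16 and x7 = 11 ≠ 9; both disjuncts false — fails.
5) x6 = 17, x5 = 7; 17 > 7 — holds.
6) min(17, 7) = 7 — holds.
7) values 1 ≤ 11 ≤ 13 — holds.
8) x8 = 9 is odd — holds.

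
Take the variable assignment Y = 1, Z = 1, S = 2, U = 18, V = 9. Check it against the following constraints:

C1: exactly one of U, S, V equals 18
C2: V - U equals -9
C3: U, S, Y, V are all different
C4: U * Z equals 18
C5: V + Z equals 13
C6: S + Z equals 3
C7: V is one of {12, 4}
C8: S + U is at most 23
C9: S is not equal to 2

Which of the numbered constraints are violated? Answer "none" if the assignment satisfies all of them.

C1: U=18, S=2, V=9; 1 of them equals 18  true
C2: V - U = 9 - 18 = -9  true
C3: values 18, 2, 1, 9 are pairwise distinct  true
C4: U * Z = 18 * 1 = 18  true
C5: V + Z = 9 + 1 = 10, not 13  false
C6: S + Z = 2 + 1 = 3  true
C7: V = 9 is not in {12, 4}  false
C8: S + U = 2 + 18 = 20; 20 ≤ 23  true
C9: S = 2, but 2 is required to differ  false

Constraints 5, 7, and 9 do not hold.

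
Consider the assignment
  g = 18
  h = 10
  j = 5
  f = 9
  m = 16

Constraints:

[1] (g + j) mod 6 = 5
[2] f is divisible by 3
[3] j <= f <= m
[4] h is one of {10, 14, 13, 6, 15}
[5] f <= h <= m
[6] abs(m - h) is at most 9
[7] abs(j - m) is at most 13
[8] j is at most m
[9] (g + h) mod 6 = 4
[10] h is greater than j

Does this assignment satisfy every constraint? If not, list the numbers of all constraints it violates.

No violations.

[1] g + j = 23; 23 mod 6 = 5  holds
[2] 9 / 3 = 3, so 3 divides 9  holds
[3] values 5 <= 9 <= 16  holds
[4] h = 10 is in {10, 14, 13, 6, 15}  holds
[5] values 9 <= 10 <= 16  holds
[6] abs(16 - 10) = 6; 6 ≤ 9  holds
[7] abs(5 - 16) = 11; 11 ≤ 13  holds
[8] j = 5, m = 16; 5 ≤ 16  holds
[9] g + h = 28; 28 mod 6 = 4  holds
[10] h = 10, j = 5; 10 > 5  holds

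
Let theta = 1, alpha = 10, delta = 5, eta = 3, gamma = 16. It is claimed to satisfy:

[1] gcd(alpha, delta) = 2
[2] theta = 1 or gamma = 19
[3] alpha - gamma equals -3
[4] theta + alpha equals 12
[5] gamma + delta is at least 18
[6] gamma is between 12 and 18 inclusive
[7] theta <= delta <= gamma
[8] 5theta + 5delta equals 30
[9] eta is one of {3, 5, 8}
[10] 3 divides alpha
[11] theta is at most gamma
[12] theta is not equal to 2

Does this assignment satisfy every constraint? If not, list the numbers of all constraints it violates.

No — constraints 1, 3, 4, 10 are not satisfied.

[1] gcd(10, 5) = 5, not 2  false
[2] theta = 1 = 1 (first disjunct)  true
[3] alpha - gamma = 10 - 16 = -6, not -3  false
[4] theta + alpha = 1 + 10 = 11, not 12  false
[5] gamma + delta = 16 + 5 = 21; 21 ≥ 18  true
[6] gamma = 16 lies in [12, 18]  true
[7] values 1 <= 5 <= 16  true
[8] 5theta + 5delta = 5(1) + 5(5) = 30  true
[9] eta = 3 is in {3, 5, 8}  true
[10] 10 = 3*3 + 1, so 3 does not divide 10  false
[11] theta = 1, gamma = 16; 1 ≤ 16  true
[12] theta = 1, and 1 ≠ 2  true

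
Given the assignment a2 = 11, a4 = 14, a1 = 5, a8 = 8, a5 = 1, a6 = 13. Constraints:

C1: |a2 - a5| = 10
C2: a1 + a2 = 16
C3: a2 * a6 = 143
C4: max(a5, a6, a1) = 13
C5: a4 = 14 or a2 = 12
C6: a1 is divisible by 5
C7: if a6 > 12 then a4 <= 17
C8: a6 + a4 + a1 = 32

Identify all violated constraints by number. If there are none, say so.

C1: |11 - 1| = 10 — holds.
C2: a1 + a2 = 5 + 11 = 16 — holds.
C3: a2 * a6 = 11 * 13 = 143 — holds.
C4: max(1, 13, 5) = 13 — holds.
C5: a4 = 14 = 14 (first disjunct) — holds.
C6: 5 / 5 = 1, so 5 divides 5 — holds.
C7: a6 = 13 > 12, so we need a4 ≤ 17; a4 = 14 ≤ 17 — holds.
C8: a6 + a4 + a1 = 13 + 14 + 5 = 32 — holds.

Yes — all constraints hold.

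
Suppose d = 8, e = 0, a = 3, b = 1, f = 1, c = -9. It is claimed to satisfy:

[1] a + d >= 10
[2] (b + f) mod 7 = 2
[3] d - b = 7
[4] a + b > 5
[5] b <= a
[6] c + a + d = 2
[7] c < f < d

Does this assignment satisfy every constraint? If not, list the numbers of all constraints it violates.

Constraint 4 is violated.

[1] a + d = 3 + 8 = 11; 11 ≥ 10  ✔
[2] b + f = 2; 2 mod 7 = 2  ✔
[3] d - b = 8 - 1 = 7  ✔
[4] a + b = 3 + 1 = 4; 4 ≤ 5, bound 5 not met  ✘
[5] b = 1, a = 3; 1 ≤ 3  ✔
[6] c + a + d = -9 + 3 + 8 = 2  ✔
[7] values -9 < 1 < 8  ✔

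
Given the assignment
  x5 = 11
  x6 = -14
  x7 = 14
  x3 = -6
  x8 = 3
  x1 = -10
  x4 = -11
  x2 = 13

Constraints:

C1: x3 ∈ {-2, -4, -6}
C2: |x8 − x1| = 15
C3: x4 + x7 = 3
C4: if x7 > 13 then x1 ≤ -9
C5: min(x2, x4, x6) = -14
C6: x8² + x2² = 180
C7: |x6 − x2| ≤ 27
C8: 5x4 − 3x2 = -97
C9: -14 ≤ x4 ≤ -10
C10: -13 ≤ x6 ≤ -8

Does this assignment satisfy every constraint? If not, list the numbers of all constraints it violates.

C1: x3 = -6 is in {-2, -4, -6}  OK
C2: |3 − (-10)| = 13, not 15  FAIL
C3: x4 + x7 = -11 + 14 = 3  OK
C4: x7 = 14 > 13, so we need x1 ≤ -9; x1 = -10 ≤ -9  OK
C5: min(13, -11, -14) = -14  OK
C6: x8² + x2² = 3² + 13² = 9 + 169 = 178, not 180  FAIL
C7: |-14 − 13| = 27; 27 ≤ 27  OK
C8: 5x4 − 3x2 = 5(-11) − 3(13) = -94, not -97  FAIL
C9: x4 = -11 lies in [-14, -10]  OK
C10: x6 = -14 is outside [-13, -8]  FAIL

Violated: 2, 6, 8, and 10.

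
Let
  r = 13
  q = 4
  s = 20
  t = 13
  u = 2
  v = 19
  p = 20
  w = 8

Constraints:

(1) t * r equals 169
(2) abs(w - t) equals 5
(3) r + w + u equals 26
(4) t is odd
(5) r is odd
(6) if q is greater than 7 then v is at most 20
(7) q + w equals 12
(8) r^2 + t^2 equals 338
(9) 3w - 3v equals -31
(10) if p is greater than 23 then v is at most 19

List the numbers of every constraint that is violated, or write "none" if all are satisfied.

(1) t * r = 13 * 13 = 169 — OK.
(2) abs(8 - 13) = 5 — OK.
(3) r + w + u = 13 + 8 + 2 = 23, not 26 — violated.
(4) t = 13 is odd — OK.
(5) r = 13 is odd — OK.
(6) q = 4, not > 7; antecedent false, conditional vacuously true — OK.
(7) q + w = 4 + 8 = 12 — OK.
(8) r^2 + t^2 = 13^2 + 13^2 = 169 + 169 = 338 — OK.
(9) 3w - 3v = 3(8) - 3(19) = -33, not -31 — violated.
(10) p = 20, not > 23; antecedent false, conditional vacuously true — OK.

Constraints 3 and 9 do not hold.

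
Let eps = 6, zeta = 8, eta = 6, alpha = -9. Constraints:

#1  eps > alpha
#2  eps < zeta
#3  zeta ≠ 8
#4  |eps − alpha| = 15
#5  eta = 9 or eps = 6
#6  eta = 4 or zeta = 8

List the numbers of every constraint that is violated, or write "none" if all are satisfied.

Constraint 3 does not hold.

#1 eps = 6, alpha = -9; 6 > -9  OK
#2 eps = 6, zeta = 8; 6 < 8  OK
#3 zeta = 8, but 8 is required to differ  FAIL
#4 |6 − (-9)| = 15  OK
#5 eta = 6 ≠ 9, but eps = 6 = 6 (second disjunct)  OK
#6 eta = 6 ≠ 4, but zeta = 8 = 8 (second disjunct)  OK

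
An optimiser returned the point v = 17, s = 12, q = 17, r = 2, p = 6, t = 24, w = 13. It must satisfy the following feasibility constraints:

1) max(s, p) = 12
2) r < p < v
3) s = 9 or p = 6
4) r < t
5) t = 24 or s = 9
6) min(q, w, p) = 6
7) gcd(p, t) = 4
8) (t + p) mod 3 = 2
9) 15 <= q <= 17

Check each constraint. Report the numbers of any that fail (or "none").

1) max(12, 6) = 12 — holds.
2) values 2 < 6 < 17 — holds.
3) s = 12 ≠ 9, but p = 6 = 6 (second disjunct) — holds.
4) r = 2, t = 24; 2 < 24 — holds.
5) t = 24 = 24 (first disjunct) — holds.
6) min(17, 13, 6) = 6 — holds.
7) gcd(6, 24) = 6, not 4 — fails.
8) t + p = 30; 30 mod 3 = 0, not 2 — fails.
9) q = 17 lies in [15, 17] — holds.

Constraints 7, 8 are violated.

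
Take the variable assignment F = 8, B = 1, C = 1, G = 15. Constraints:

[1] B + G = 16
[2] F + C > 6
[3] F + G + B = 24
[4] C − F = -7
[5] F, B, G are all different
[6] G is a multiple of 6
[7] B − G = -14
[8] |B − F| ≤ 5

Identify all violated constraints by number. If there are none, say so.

[1] B + G = 1 + 15 = 16  ✓
[2] F + C = 8 + 1 = 9; 9 > 6  ✓
[3] F + G + B = 8 + 15 + 1 = 24  ✓
[4] C − F = 1 − 8 = -7  ✓
[5] values 8, 1, 15 are pairwise distinct  ✓
[6] 15 = 6×2 + 3, so 6 does not divide 15  ✗
[7] B − G = 1 − 15 = -14  ✓
[8] |1 − 8| = 7; 7 > 5, exceeds bound 5  ✗

Violated: 6, 8.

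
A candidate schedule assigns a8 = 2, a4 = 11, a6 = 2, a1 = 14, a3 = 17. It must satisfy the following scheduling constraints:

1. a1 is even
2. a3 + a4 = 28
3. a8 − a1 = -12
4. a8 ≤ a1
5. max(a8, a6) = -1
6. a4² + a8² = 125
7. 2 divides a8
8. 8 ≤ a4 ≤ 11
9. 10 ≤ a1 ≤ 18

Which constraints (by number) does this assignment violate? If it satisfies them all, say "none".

The assignment fails constraint 5.

1. a1 = 14 is even  ✓
2. a3 + a4 = 17 + 11 = 28  ✓
3. a8 − a1 = 2 − 14 = -12  ✓
4. a8 = 2, a1 = 14; 2 ≤ 14  ✓
5. max(2, 2) = 2, not -1  ✗
6. a4² + a8² = 11² + 2² = 121 + 4 = 125  ✓
7. 2 / 2 = 1, so 2 divides 2  ✓
8. a4 = 11 lies in [8, 11]  ✓
9. a1 = 14 lies in [10, 18]  ✓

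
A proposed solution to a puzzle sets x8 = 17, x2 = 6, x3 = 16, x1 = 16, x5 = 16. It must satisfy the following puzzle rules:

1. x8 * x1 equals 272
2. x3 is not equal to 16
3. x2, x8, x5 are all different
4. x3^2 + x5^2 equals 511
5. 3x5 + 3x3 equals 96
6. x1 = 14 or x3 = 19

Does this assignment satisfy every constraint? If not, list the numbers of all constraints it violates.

1. x8 * x1 = 17 * 16 = 272  yes
2. x3 = 16, but 16 is required to differ  no
3. values 6, 17, 16 are pairwise distinct  yes
4. x3^2 + x5^2 = 16^2 + 16^2 = 256 + 256 = 512, not 511  no
5. 3x5 + 3x3 = 3(16) + 3(16) = 96  yes
6. x1 = 16 ≠ 14 and x3 = 16 ≠ 19; both disjuncts false  no

Constraints 2, 4, 6 are violated.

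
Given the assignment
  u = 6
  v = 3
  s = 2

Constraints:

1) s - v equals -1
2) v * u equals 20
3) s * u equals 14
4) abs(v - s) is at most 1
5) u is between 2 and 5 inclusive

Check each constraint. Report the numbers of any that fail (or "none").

1) s - v = 2 - 3 = -1 — satisfied.
2) v * u = 3 * 6 = 18, not 20 — violated.
3) s * u = 2 * 6 = 12, not 14 — violated.
4) abs(3 - 2) = 1; 1 ≤ 1 — satisfied.
5) u = 6 is outside [2, 5] — violated.

No — constraints 2, 3, and 5 are not satisfied.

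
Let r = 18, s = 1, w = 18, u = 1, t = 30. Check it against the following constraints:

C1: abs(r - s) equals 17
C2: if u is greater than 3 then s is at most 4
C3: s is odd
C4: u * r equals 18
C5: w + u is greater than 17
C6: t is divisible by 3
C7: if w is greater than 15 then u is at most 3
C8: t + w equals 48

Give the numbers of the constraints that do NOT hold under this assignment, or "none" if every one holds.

C1: abs(18 - 1) = 17  OK
C2: u = 1, not > 3; antecedent false, conditional vacuously true  OK
C3: s = 1 is odd  OK
C4: u * r = 1 * 18 = 18  OK
C5: w + u = 18 + 1 = 19; 19 > 17  OK
C6: 30 / 3 = 10, so 3 divides 30  OK
C7: w = 18 > 15, so we need u ≤ 3; u = 1 ≤ 3  OK
C8: t + w = 30 + 18 = 48  OK

No violations.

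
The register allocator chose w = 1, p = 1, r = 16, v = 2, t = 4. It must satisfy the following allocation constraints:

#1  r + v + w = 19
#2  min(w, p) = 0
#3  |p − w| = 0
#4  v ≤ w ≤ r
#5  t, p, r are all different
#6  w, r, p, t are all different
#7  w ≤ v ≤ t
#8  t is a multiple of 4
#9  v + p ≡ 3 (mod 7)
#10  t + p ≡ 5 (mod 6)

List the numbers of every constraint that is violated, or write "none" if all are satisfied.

No — constraints 2, 4, and 6 are not satisfied.

#1 r + v + w = 16 + 2 + 1 = 19  ✓
#2 min(1, 1) = 1, not 0  ✗
#3 |1 − 1| = 0  ✓
#4 values 2, 1, 16; v = 2 is not ≤ w = 1  ✗
#5 values 4, 1, 16 are pairwise distinct  ✓
#6 w = p = 1, not all different  ✗
#7 values 1 ≤ 2 ≤ 4  ✓
#8 4 / 4 = 1, so 4 divides 4  ✓
#9 v + p = 3; 3 mod 7 = 3  ✓
#10 t + p = 5; 5 mod 6 = 5  ✓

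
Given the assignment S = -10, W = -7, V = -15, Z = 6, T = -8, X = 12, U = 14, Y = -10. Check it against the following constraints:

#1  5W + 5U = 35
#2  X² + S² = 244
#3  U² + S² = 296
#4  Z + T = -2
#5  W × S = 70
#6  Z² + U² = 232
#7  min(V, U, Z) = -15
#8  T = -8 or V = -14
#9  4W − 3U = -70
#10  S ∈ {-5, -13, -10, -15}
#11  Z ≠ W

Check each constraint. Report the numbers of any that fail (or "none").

No violations.

#1 5W + 5U = 5(-7) + 5(14) = 35  OK
#2 X² + S² = 12² + (-10)² = 144 + 100 = 244  OK
#3 U² + S² = 14² + (-10)² = 196 + 100 = 296  OK
#4 Z + T = 6 + (-8) = -2  OK
#5 W × S = -7 × (-10) = 70  OK
#6 Z² + U² = 6² + 14² = 36 + 196 = 232  OK
#7 min(-15, 14, 6) = -15  OK
#8 T = -8 = -8 (first disjunct)  OK
#9 4W − 3U = 4(-7) − 3(14) = -70  OK
#10 S = -10 is in {-5, -13, -10, -15}  OK
#11 Z = 6, W = -7; distinct  OK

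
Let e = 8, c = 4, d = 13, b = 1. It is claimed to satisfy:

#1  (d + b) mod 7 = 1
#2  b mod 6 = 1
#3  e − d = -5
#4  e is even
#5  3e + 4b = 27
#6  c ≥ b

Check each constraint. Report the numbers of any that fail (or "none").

Violated: 1, 5.

#1 d + b = 14; 14 mod 7 = 0, not 1 — does not hold.
#2 1 mod 6 = 1 — holds.
#3 e − d = 8 − 13 = -5 — holds.
#4 e = 8 is even — holds.
#5 3e + 4b = 3(8) + 4(1) = 28, not 27 — does not hold.
#6 c = 4, b = 1; 4 ≥ 1 — holds.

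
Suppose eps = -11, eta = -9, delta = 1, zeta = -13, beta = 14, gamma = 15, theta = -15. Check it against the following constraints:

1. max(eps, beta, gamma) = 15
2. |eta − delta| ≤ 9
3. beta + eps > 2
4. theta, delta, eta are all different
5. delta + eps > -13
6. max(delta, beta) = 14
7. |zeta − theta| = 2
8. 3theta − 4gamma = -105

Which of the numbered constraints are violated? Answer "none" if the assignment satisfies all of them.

1. max(-11, 14, 15) = 15 — holds.
2. |-9 − 1| = 10; 10 > 9, exceeds bound 9 — does not hold.
3. beta + eps = 14 + (-11) = 3; 3 > 2 — holds.
4. values -15, 1, -9 are pairwise distinct — holds.
5. delta + eps = 1 + (-11) = -10; -10 > -13 — holds.
6. max(1, 14) = 14 — holds.
7. |-13 − (-15)| = 2 — holds.
8. 3theta − 4gamma = 3(-15) − 4(15) = -105 — holds.

No — constraint 2 is not satisfied.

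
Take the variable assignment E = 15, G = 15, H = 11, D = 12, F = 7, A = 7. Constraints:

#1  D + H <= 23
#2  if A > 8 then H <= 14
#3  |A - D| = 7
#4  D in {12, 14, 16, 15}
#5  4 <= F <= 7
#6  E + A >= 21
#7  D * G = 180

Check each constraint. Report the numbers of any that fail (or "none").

#1 D + H = 12 + 11 = 23; 23 ≤ 23 — holds.
#2 A = 7, not > 8; antecedent false, conditional vacuously true — holds.
#3 |7 - 12| = 5, not 7 — fails.
#4 D = 12 is in {12, 14, 16, 15} — holds.
#5 F = 7 lies in [4, 7] — holds.
#6 E + A = 15 + 7 = 22; 22 ≥ 21 — holds.
#7 D * G = 12 * 15 = 180 — holds.

No — constraint 3 is not satisfied.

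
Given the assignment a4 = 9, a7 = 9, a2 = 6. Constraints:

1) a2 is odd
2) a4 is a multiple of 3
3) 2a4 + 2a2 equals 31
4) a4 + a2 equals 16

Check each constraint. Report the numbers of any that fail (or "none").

1) a2 = 6 is even — violated.
2) 9 / 3 = 3, so 3 divides 9 — satisfied.
3) 2a4 + 2a2 = 2(9) + 2(6) = 30, not 31 — violated.
4) a4 + a2 = 9 + 6 = 15, not 16 — violated.

Violated: 1, 3, and 4.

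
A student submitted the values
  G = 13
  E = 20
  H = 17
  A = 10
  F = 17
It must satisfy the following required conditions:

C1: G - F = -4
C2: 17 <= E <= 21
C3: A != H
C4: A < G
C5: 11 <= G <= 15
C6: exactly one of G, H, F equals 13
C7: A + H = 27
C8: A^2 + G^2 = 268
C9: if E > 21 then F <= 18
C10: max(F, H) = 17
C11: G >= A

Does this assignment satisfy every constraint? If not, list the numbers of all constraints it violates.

C1: G - F = 13 - 17 = -4 — holds.
C2: E = 20 lies in [17, 21] — holds.
C3: A = 10, H = 17; distinct — holds.
C4: A = 10, G = 13; 10 < 13 — holds.
C5: G = 13 lies in [11, 15] — holds.
C6: G=13, H=17, F=17; 1 of them equals 13 — holds.
C7: A + H = 10 + 17 = 27 — holds.
C8: A^2 + G^2 = 10^2 + 13^2 = 100 + 169 = 269, not 268 — does not hold.
C9: E = 20, not > 21; antecedent false, conditional vacuously true — holds.
C10: max(17, 17) = 17 — holds.
C11: G = 13, A = 10; 13 ≥ 10 — holds.

Violated: 8.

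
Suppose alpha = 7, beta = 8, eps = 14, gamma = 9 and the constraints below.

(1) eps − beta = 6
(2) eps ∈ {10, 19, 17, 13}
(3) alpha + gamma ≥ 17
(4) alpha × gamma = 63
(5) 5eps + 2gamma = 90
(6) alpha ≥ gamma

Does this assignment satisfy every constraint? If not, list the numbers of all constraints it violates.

Constraints 2, 3, 5, 6 are violated.

(1) eps − beta = 14 − 8 = 6 — satisfied.
(2) eps = 14 is not in {10, 19, 17, 13} — violated.
(3) alpha + gamma = 7 + 9 = 16; 16 < 17, bound 17 not met — violated.
(4) alpha × gamma = 7 × 9 = 63 — satisfied.
(5) 5eps + 2gamma = 5(14) + 2(9) = 88, not 90 — violated.
(6) alpha = 7, gamma = 9; 7 < 9 (want ≥) — violated.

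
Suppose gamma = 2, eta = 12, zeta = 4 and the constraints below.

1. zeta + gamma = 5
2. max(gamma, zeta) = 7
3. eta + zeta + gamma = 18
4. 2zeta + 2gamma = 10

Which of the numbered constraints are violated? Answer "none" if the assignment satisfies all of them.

No — constraints 1, 2, and 4 are not satisfied.

1. zeta + gamma = 4 + 2 = 6, not 5  ✘
2. max(2, 4) = 4, not 7  ✘
3. eta + zeta + gamma = 12 + 4 + 2 = 18  ✔
4. 2zeta + 2gamma = 2(4) + 2(2) = 12, not 10  ✘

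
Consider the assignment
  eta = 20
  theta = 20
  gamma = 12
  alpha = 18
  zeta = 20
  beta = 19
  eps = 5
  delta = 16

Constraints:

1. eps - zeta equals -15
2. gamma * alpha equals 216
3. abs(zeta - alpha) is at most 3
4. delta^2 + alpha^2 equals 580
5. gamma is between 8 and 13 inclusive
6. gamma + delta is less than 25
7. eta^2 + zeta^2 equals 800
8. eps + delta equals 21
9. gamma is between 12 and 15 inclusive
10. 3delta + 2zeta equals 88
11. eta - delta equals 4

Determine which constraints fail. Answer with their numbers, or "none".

The assignment fails constraint 6.

1. eps - zeta = 5 - 20 = -15 — holds.
2. gamma * alpha = 12 * 18 = 216 — holds.
3. abs(20 - 18) = 2; 2 ≤ 3 — holds.
4. delta^2 + alpha^2 = 16^2 + 18^2 = 256 + 324 = 580 — holds.
5. gamma = 12 lies in [8, 13] — holds.
6. gamma + delta = 12 + 16 = 28; 28 ≥ 25, bound 25 not met — does not hold.
7. eta^2 + zeta^2 = 20^2 + 20^2 = 400 + 400 = 800 — holds.
8. eps + delta = 5 + 16 = 21 — holds.
9. gamma = 12 lies in [12, 15] — holds.
10. 3delta + 2zeta = 3(16) + 2(20) = 88 — holds.
11. eta - delta = 20 - 16 = 4 — holds.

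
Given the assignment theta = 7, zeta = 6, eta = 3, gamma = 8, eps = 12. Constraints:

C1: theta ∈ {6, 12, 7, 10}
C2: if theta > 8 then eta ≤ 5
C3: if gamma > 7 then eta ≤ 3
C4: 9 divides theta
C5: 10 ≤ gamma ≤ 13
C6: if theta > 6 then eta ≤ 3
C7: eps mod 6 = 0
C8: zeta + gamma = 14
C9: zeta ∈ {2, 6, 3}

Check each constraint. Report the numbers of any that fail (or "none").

C1: theta = 7 is in {6, 12, 7, 10} — holds.
C2: theta = 7, not > 8; antecedent false, conditional vacuously true — holds.
C3: gamma = 8 > 7, so we need eta ≤ 3; eta = 3 ≤ 3 — holds.
C4: 7 = 9×0 + 7, so 9 does not divide 7 — does not hold.
C5: gamma = 8 is outside [10, 13] — does not hold.
C6: theta = 7 > 6, so we need eta ≤ 3; eta = 3 ≤ 3 — holds.
C7: 12 mod 6 = 0 — holds.
C8: zeta + gamma = 6 + 8 = 14 — holds.
C9: zeta = 6 is in {2, 6, 3} — holds.

Violated: 4 and 5.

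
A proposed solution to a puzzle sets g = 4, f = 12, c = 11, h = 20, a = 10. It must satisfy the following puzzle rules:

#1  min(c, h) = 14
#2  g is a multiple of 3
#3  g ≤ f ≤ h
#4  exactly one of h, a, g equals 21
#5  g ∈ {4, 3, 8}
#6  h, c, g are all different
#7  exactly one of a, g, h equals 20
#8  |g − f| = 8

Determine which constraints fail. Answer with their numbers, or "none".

#1 min(11, 20) = 11, not 14  ✘
#2 4 = 3×1 + 1, so 3 does not divide 4  ✘
#3 values 4 ≤ 12 ≤ 20  ✔
#4 h=20, a=10, g=4; 0 of them equal 21, not exactly one  ✘
#5 g = 4 is in {4, 3, 8}  ✔
#6 values 20, 11, 4 are pairwise distinct  ✔
#7 a=10, g=4, h=20; 1 of them equals 20  ✔
#8 |4 − 12| = 8  ✔

No — constraints 1, 2, and 4 are not satisfied.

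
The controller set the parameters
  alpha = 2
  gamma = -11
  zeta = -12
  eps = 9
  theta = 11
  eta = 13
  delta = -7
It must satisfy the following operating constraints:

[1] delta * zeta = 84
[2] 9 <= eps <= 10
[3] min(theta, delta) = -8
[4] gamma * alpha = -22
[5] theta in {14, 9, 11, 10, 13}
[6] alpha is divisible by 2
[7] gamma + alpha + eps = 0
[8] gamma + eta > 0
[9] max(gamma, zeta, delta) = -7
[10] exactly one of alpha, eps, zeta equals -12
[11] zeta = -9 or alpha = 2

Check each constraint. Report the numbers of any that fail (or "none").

[1] delta * zeta = -7 * (-12) = 84  holds
[2] eps = 9 lies in [9, 10]  holds
[3] min(11, -7) = -7, not -8  fails
[4] gamma * alpha = -11 * 2 = -22  holds
[5] theta = 11 is in {14, 9, 11, 10, 13}  holds
[6] 2 / 2 = 1, so 2 divides 2  holds
[7] gamma + alpha + eps = -11 + 2 + 9 = 0  holds
[8] gamma + eta = -11 + 13 = 2; 2 > 0  holds
[9] max(-11, -12, -7) = -7  holds
[10] alpha=2, eps=9, zeta=-12; 1 of them equals -12  holds
[11] zeta = -12 ≠ -9, but alpha = 2 = 2 (second disjunct)  holds

Violated: 3.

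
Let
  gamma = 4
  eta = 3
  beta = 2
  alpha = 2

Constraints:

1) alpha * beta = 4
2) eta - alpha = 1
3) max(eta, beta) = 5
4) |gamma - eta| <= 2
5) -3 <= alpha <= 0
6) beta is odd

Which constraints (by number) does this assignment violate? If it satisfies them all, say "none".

Constraints 3, 5, and 6 do not hold.

1) alpha * beta = 2 * 2 = 4 — OK.
2) eta - alpha = 3 - 2 = 1 — OK.
3) max(3, 2) = 3, not 5 — violated.
4) |4 - 3| = 1; 1 ≤ 2 — OK.
5) alpha = 2 is outside [-3, 0] — violated.
6) beta = 2 is even — violated.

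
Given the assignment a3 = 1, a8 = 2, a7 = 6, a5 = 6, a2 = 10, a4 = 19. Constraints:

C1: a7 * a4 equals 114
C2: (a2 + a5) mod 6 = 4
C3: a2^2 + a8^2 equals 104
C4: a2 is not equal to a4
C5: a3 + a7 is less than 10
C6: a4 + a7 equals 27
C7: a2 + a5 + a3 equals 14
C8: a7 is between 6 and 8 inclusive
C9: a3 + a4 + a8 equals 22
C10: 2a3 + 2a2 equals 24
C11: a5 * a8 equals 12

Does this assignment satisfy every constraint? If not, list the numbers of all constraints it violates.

C1: a7 * a4 = 6 * 19 = 114 — satisfied.
C2: a2 + a5 = 16; 16 mod 6 = 4 — satisfied.
C3: a2^2 + a8^2 = 10^2 + 2^2 = 100 + 4 = 104 — satisfied.
C4: a2 = 10, a4 = 19; distinct — satisfied.
C5: a3 + a7 = 1 + 6 = 7; 7 < 10 — satisfied.
C6: a4 + a7 = 19 + 6 = 25, not 27 — violated.
C7: a2 + a5 + a3 = 10 + 6 + 1 = 17, not 14 — violated.
C8: a7 = 6 lies in [6, 8] — satisfied.
C9: a3 + a4 + a8 = 1 + 19 + 2 = 22 — satisfied.
C10: 2a3 + 2a2 = 2(1) + 2(10) = 22, not 24 — violated.
C11: a5 * a8 = 6 * 2 = 12 — satisfied.

Constraints 6, 7, and 10 do not hold.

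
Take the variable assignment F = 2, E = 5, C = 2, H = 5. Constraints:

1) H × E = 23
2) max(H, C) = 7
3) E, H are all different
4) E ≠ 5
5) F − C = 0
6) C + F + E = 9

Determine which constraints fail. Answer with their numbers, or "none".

1) H × E = 5 × 5 = 25, not 23 — violated.
2) max(5, 2) = 5, not 7 — violated.
3) E = H = 5, not all different — violated.
4) E = 5, but 5 is required to differ — violated.
5) F − C = 2 − 2 = 0 — OK.
6) C + F + E = 2 + 2 + 5 = 9 — OK.

The assignment fails constraints 1, 2, 3, 4.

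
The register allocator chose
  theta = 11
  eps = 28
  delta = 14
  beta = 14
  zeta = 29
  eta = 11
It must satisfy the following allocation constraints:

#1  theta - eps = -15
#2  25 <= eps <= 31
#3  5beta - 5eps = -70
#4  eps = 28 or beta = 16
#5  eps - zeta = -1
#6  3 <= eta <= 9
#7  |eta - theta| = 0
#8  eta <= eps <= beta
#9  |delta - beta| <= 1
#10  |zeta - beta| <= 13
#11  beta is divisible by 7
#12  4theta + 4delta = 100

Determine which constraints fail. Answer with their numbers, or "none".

#1 theta - eps = 11 - 28 = -17, not -15 — violated.
#2 eps = 28 lies in [25, 31] — OK.
#3 5beta - 5eps = 5(14) - 5(28) = -70 — OK.
#4 eps = 28 = 28 (first disjunct) — OK.
#5 eps - zeta = 28 - 29 = -1 — OK.
#6 eta = 11 is outside [3, 9] — violated.
#7 |11 - 11| = 0 — OK.
#8 values 11, 28, 14; eps = 28 is not <= beta = 14 — violated.
#9 |14 - 14| = 0; 0 ≤ 1 — OK.
#10 |29 - 14| = 15; 15 > 13, exceeds bound 13 — violated.
#11 14 / 7 = 2, so 7 divides 14 — OK.
#12 4theta + 4delta = 4(11) + 4(14) = 100 — OK.

Constraints 1, 6, 8, and 10 do not hold.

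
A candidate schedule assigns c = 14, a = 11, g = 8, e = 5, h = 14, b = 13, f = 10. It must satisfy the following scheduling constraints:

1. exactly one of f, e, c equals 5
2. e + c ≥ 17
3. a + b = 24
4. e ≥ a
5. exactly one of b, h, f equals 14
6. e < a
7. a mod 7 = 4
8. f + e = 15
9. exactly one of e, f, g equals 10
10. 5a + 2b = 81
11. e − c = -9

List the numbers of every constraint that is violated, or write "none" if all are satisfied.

Constraint 4 is violated.

1. f=10, e=5, c=14; 1 of them equals 5 — OK.
2. e + c = 5 + 14 = 19; 19 ≥ 17 — OK.
3. a + b = 11 + 13 = 24 — OK.
4. e = 5, a = 11; 5 < 11 (want ≥) — violated.
5. b=13, h=14, f=10; 1 of them equals 14 — OK.
6. e = 5, a = 11; 5 < 11 — OK.
7. 11 mod 7 = 4 — OK.
8. f + e = 10 + 5 = 15 — OK.
9. e=5, f=10, g=8; 1 of them equals 10 — OK.
10. 5a + 2b = 5(11) + 2(13) = 81 — OK.
11. e − c = 5 − 14 = -9 — OK.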